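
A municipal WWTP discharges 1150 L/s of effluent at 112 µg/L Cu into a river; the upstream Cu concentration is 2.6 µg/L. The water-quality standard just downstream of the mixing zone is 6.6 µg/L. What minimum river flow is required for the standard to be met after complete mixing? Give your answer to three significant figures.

30300 L/s

Set C_mix = 6.6: (Q·2.600 + 1150·112.0) / (Q + 1150) = 6.6
→ Q = 1150·(112.0 − 6.6)/(6.6 − 2.600) = 30300 L/s.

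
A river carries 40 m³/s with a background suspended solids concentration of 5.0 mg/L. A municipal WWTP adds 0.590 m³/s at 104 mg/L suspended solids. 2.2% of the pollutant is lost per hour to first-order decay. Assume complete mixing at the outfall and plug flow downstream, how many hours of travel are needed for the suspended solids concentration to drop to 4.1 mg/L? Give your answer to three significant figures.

Mixed concentration C = ΣQC/ΣQ = (40.00·5.000 + 0.5900·104.0) / 40.59 = 261.4/40.59 = 6.439 mg/L.
2.2%/h lost → k = −ln(1 − 0.022) = 0.02225 h⁻¹.
6.439·exp(−k·t) = 4.1 → t = ln(6.439/4.1)/k = 73050 s = 20.29 h.

20.3 h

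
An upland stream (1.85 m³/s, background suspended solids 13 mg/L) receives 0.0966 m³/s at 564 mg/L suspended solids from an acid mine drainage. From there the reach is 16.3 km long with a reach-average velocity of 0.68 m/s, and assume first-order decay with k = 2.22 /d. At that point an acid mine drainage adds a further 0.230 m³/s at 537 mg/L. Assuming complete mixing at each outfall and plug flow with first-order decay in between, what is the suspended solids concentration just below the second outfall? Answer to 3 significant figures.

76.2 mg/L

Flow-weighted average: C = (1.850·13.00 + 0.09660·564.0) / 1.947 = 78.53/1.947 = 40.34 mg/L; combined flow 1.947 m³/s.
Travel time t = 16.3·1000 / 0.68 = 23970 s = 6.658 h.
Decay over the reach: 40.34·exp(−kt) = 40.34·0.5401 = 21.79 mg/L.
Second outfall: C = (1.947·21.79 + 0.2300·537.0)/2.177 = 76.23 mg/L.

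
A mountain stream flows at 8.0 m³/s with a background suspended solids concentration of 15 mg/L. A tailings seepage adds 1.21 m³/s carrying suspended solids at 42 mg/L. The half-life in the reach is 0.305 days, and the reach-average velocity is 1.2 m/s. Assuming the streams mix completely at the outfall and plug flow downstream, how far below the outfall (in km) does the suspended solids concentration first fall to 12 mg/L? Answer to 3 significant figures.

Mass balance: C = (8.000·15.00 + 1.210·42.00) / 9.210 = 170.8/9.210 = 18.55 mg/L.
Half-life 0.305 d → k = ln 2 / 0.305 = 2.273 d⁻¹.
Set 18.55·exp(−k·t) = 12 → t = ln(18.55/12)/k = 16550 s = 4.598 h.
Distance = v·t = 1.2·16550 = 19860 m = 19.86 km.

19.9 km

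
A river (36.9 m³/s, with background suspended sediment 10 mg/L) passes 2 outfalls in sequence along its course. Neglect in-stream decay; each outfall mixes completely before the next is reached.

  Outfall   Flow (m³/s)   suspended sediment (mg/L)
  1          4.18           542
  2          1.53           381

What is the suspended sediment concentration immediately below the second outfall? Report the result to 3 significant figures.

Outfall 1: combined Q = 41.08 m³/s; C = (36.90·10.00 + 4.180·542.0)/41.08 = 64.13 mg/L.
Outfall 2: combined Q = 42.61 m³/s; C = (41.08·64.13 + 1.530·381.0)/42.61 = 75.51 mg/L.

75.5 mg/L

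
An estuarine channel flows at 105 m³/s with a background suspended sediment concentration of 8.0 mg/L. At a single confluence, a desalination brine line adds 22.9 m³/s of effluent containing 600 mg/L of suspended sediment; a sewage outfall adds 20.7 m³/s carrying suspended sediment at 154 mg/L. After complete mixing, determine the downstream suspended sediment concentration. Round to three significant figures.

120 mg/L

After mixing, C = (105.0·8.000 + 22.90·600.0 + 20.70·154.0) / 148.6 = 17770/148.6 = 119.6 mg/L.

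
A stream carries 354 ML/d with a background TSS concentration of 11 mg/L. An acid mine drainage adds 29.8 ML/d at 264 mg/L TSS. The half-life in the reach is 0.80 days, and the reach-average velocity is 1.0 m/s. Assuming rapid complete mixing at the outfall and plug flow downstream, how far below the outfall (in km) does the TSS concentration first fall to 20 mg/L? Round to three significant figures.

42.6 km

Conservation of mass: C = (354.0·11.00 + 29.80·264.0) / 383.8 = 11760/383.8 = 30.64 mg/L.
Half-life 0.80 d → k = ln 2 / 0.80 = 0.8664 d⁻¹.
Set 30.64·exp(−k·t) = 20 → t = ln(30.64/20)/k = 42550 s = 11.82 h.
Distance = v·t = 1.0·42550 = 42550 m = 42.55 km.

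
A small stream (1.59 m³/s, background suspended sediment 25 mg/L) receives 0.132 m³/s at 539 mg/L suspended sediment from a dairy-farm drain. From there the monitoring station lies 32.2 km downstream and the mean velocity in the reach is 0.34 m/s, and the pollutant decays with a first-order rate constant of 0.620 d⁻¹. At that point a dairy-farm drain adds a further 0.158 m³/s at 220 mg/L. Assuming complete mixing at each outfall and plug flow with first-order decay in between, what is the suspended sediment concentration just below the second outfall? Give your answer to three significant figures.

48.4 mg/L

Flow-weighted average: C = (1.590·25.00 + 0.1320·539.0) / 1.722 = 110.9/1.722 = 64.40 mg/L; combined flow 1.722 m³/s.
Travel time t = 32.2·1000 / 0.34 = 94710 s = 26.31 h.
After decay, C = 64.40 × e^(−kt) = 64.40 × 0.5068 = 32.64 mg/L.
At the second outfall, C = (1.722·32.64 + 0.1580·220.0) / (1.722 + 0.1580) = 48.39 mg/L.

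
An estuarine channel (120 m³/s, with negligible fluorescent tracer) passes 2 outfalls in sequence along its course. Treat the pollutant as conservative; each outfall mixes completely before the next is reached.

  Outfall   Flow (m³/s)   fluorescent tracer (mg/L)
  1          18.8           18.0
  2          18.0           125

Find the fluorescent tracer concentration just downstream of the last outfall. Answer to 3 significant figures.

16.5 mg/L

Below outfall 1: Q → 138.8 m³/s, C = (120.0·0 + 18.80·18.00)/138.8 = 2.438 mg/L.
Below outfall 2: Q → 156.8 m³/s, C = (138.8·2.438 + 18.00·125.0)/156.8 = 16.51 mg/L.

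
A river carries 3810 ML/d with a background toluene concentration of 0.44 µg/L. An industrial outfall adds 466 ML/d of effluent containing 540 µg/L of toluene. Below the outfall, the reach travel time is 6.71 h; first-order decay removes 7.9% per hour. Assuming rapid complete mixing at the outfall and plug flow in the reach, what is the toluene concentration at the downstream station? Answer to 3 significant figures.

34.1 µg/L

Flow-weighted average: C = (3810·0.4400 + 466.0·540.0) / 4276 = 253300/4276 = 59.24 µg/L.
7.9%/h lost → k = −ln(1 − 0.079) = 0.08230 h⁻¹.
First-order decay: C = 59.24·exp(−k·t) = 59.24·0.5757 = 34.10 µg/L.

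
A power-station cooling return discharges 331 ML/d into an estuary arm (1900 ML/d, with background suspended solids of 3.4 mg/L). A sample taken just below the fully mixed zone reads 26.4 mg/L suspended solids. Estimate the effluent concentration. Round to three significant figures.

Mass balance: 1900·3.400 + 331.0·Cₑ = 2231·26.40
→ Cₑ = (2231·26.40 − 1900·3.400) / 331.0 = 158.4 mg/L.

158 mg/L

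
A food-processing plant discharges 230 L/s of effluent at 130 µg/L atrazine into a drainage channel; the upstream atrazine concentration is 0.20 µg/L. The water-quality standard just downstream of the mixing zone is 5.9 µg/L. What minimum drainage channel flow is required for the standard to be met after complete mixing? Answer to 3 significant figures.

Set C_mix = 5.9: (Q·0.2000 + 230.0·130.0) / (Q + 230.0) = 5.9
→ Q = 230.0·(130.0 − 5.9)/(5.9 − 0.2000) = 5008 L/s.

5010 L/s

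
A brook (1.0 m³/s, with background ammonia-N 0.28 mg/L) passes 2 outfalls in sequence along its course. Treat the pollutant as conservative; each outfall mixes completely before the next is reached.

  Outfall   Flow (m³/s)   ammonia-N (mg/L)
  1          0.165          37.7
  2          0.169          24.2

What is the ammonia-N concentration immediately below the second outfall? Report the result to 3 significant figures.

Outfall 1: combined Q = 1.165 m³/s; C = (1.000·0.2800 + 0.1650·37.70)/1.165 = 5.580 mg/L.
Outfall 2: combined Q = 1.334 m³/s; C = (1.165·5.580 + 0.1690·24.20)/1.334 = 7.939 mg/L.

7.94 mg/L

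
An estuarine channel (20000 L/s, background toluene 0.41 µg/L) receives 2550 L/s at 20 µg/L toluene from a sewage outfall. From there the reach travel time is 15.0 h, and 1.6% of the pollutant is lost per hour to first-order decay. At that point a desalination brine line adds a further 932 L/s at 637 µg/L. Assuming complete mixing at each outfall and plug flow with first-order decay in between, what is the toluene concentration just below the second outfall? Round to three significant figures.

Flow-weighted average: C = (20000·0.4100 + 2550·20.00) / 22550 = 59200/22550 = 2.625 µg/L; combined flow 22550 L/s.
1.6%/h lost → k = −ln(1 − 0.016) = 0.01613 h⁻¹.
Applying C = C₀e^(−kt): 2.625 × 0.7851 = 2.061 µg/L.
Second outfall: C = (22550·2.061 + 932.0·637.0)/23480 = 27.26 µg/L.

27.3 µg/L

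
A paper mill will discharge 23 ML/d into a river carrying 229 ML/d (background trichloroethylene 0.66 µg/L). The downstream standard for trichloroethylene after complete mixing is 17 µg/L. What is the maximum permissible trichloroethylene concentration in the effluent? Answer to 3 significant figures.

At the limit, (Qr·Cr + Qe·Cₑ)/(Qr + Qe) = 17:
Cₑ = (252.0·17 − 229.0·0.6600) / 23.00 = 179.7 µg/L.

180 µg/L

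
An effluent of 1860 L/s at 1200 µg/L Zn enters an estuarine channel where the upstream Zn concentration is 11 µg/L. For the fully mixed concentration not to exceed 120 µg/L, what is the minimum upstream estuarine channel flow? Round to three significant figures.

18400 L/s

Set C_mix = 120: (Q·11.00 + 1860·1200) / (Q + 1860) = 120
→ Q = 1860·(1200 − 120)/(120 − 11.00) = 18430 L/s.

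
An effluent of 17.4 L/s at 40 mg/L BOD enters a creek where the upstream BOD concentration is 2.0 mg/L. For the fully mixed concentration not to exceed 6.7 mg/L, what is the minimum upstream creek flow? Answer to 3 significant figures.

Set C_mix = 6.7: (Q·2.000 + 17.40·40.00) / (Q + 17.40) = 6.7
→ Q = 17.40·(40.00 − 6.7)/(6.7 − 2.000) = 123.3 L/s.

123 L/s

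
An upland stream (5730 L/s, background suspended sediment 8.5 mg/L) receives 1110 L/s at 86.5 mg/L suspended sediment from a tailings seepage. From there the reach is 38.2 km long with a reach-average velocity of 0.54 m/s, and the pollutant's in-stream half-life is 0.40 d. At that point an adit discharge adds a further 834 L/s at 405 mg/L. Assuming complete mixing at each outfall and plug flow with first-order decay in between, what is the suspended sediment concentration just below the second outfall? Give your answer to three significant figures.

48.6 mg/L

After mixing, C = (5730·8.500 + 1110·86.50) / 6840 = 144700/6840 = 21.16 mg/L; combined flow 6840 L/s.
Travel time t = 38.2·1000 / 0.54 = 70740 s = 19.65 h.
Half-life 0.40 d → k = ln 2 / 0.40 = 1.733 d⁻¹.
Applying C = C₀e^(−kt): 21.16 × 0.2420 = 5.120 mg/L.
At the second outfall, C = (6840·5.120 + 834.0·405.0) / (6840 + 834.0) = 48.58 mg/L.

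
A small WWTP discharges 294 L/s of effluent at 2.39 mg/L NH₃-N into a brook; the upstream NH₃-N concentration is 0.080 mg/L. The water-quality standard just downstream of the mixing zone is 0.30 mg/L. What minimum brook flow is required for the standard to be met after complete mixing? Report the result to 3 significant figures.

2790 L/s

Set C_mix = 0.30: (Q·0.08000 + 294.0·2.390) / (Q + 294.0) = 0.30
→ Q = 294.0·(2.390 − 0.30)/(0.30 − 0.08000) = 2793 L/s.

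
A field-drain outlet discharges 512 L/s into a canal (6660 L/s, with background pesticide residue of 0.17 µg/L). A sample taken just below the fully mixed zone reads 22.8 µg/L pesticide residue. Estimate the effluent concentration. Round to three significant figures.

317 µg/L

Mass balance: 6660·0.1700 + 512.0·Cₑ = 7172·22.80
→ Cₑ = (7172·22.80 − 6660·0.1700) / 512.0 = 317.2 µg/L.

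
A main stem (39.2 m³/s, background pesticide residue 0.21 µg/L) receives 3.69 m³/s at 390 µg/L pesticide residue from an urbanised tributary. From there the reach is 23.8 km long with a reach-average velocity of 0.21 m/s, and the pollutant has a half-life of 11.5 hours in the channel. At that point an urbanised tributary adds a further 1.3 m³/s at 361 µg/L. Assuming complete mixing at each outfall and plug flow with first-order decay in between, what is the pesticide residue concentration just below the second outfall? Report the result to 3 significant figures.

Mixed concentration C = ΣQC/ΣQ = (39.20·0.2100 + 3.690·390.0) / 42.89 = 1447/42.89 = 33.75 µg/L; combined flow 42.89 m³/s.
Travel time t = 23.8·1000 / 0.21 = 113300 s = 31.48 h.
Half-life 11.5 h → k = ln 2 / 11.5 = 0.06027 h⁻¹ = 1.447 d⁻¹.
Decay over the reach: 33.75·exp(−kt) = 33.75·0.1499 = 5.060 µg/L.
Second outfall: C = (42.89·5.060 + 1.300·361.0)/44.19 = 15.53 µg/L.

15.5 µg/L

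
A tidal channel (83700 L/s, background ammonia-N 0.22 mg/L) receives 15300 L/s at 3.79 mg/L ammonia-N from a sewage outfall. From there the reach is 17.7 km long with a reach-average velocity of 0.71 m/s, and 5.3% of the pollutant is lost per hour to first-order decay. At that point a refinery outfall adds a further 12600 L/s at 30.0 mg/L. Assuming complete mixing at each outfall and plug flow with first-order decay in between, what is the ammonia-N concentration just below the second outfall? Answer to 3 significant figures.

Mass balance: C = (83700·0.2200 + 15300·3.790) / 99000 = 76400/99000 = 0.7717 mg/L; combined flow 99000 L/s.
Travel time t = 17.7·1000 / 0.71 = 24930 s = 6.925 h.
5.3%/h lost → k = −ln(1 − 0.053) = 0.05446 h⁻¹.
First-order decay: C = 0.7717·exp(−k·t) = 0.7717·0.6858 = 0.5293 mg/L.
At the second outfall, C = (99000·0.5293 + 12600·30.00) / (99000 + 12600) = 3.857 mg/L.

3.86 mg/L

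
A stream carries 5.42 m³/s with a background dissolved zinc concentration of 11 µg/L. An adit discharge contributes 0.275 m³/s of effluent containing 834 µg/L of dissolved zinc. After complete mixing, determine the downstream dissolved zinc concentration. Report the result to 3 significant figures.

50.7 µg/L

Conservation of mass: C = (5.420·11.00 + 0.2750·834.0) / 5.695 = 289.0/5.695 = 50.74 µg/L.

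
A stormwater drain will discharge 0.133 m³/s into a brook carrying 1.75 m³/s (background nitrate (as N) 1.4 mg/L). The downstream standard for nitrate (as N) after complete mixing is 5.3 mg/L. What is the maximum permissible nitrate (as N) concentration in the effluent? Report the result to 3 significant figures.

At the limit, (Qr·Cr + Qe·Cₑ)/(Qr + Qe) = 5.3:
Cₑ = (1.883·5.3 − 1.750·1.400) / 0.1330 = 56.62 mg/L.

56.6 mg/L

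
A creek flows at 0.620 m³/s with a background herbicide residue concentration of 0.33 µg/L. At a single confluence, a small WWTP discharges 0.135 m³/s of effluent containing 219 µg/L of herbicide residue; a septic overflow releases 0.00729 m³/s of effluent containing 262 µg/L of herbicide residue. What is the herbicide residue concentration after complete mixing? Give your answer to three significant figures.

41.6 µg/L

After mixing, C = (0.6200·0.3300 + 0.1350·219.0 + 0.007290·262.0) / 0.7623 = 31.68/0.7623 = 41.56 µg/L.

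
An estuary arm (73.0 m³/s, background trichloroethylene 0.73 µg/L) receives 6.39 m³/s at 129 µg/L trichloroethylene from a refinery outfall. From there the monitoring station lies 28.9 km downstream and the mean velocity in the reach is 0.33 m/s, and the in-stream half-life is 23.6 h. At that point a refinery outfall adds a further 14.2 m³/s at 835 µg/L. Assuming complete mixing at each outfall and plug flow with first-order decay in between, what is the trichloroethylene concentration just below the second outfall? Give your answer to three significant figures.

After mixing, C = (73.00·0.7300 + 6.390·129.0) / 79.39 = 877.6/79.39 = 11.05 µg/L; combined flow 79.39 m³/s.
Travel time t = 28.9·1000 / 0.33 = 87580 s = 24.33 h.
Half-life 23.6 h → k = ln 2 / 23.6 = 0.02937 h⁻¹ = 0.7049 d⁻¹.
First-order decay: C = 11.05·exp(−k·t) = 11.05·0.4894 = 5.410 µg/L.
Second outfall: C = (79.39·5.410 + 14.20·835.0)/93.59 = 131.3 µg/L.

131 µg/L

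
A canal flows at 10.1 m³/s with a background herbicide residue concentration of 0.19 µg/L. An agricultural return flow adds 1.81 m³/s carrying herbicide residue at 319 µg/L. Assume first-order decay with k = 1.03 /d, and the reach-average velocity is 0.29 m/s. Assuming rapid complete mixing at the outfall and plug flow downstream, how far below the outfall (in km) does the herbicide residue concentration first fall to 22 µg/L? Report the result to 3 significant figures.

19.3 km

Mixed concentration C = ΣQC/ΣQ = (10.10·0.1900 + 1.810·319.0) / 11.91 = 579.3/11.91 = 48.64 µg/L.
Set 48.64·exp(−k·t) = 22 → t = ln(48.64/22)/k = 66550 s = 18.49 h.
Distance = v·t = 0.29·66550 = 19300 m = 19.30 km.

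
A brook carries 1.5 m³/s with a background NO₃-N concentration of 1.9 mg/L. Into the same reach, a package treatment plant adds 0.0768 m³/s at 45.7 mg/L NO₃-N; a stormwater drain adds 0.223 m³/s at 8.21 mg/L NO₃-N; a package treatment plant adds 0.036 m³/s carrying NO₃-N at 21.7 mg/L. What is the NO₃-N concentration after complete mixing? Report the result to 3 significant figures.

4.89 mg/L

Mass balance: C = (1.500·1.900 + 0.07680·45.70 + 0.2230·8.210 + 0.03600·21.70) / 1.836 = 8.972/1.836 = 4.887 mg/L.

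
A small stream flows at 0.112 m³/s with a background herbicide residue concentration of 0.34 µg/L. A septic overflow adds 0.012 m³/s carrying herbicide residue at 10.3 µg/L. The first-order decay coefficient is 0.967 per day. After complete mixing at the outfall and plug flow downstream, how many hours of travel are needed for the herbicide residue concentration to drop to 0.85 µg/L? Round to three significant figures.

10.6 h

Mass balance: C = (0.1120·0.3400 + 0.01200·10.30) / 0.1240 = 0.1617/0.1240 = 1.304 µg/L.
1.304·exp(−k·t) = 0.85 → t = ln(1.304/0.85)/k = 38230 s = 10.62 h.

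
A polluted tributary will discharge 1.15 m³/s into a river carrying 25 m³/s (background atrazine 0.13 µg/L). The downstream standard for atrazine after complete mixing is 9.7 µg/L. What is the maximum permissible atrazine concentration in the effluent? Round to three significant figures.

218 µg/L

At the limit, (Qr·Cr + Qe·Cₑ)/(Qr + Qe) = 9.7:
Cₑ = (26.15·9.7 − 25.00·0.1300) / 1.150 = 217.7 µg/L.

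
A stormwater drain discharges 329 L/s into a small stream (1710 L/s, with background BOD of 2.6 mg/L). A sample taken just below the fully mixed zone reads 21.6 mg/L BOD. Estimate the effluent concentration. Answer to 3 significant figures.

Mass balance: 1710·2.600 + 329.0·Cₑ = 2039·21.60
→ Cₑ = (2039·21.60 − 1710·2.600) / 329.0 = 120.4 mg/L.

120 mg/L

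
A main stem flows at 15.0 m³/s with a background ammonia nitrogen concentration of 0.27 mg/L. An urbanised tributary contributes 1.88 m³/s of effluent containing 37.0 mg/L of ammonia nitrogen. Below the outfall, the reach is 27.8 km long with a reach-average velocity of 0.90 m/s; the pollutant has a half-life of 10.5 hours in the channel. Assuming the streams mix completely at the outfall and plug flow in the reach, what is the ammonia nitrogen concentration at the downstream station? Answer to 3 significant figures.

2.47 mg/L

Flow-weighted average: C = (15.00·0.2700 + 1.880·37.00) / 16.88 = 73.61/16.88 = 4.361 mg/L.
Travel time t = 27.8·1000 / 0.90 = 30890 s = 8.580 h.
Half-life 10.5 h → k = ln 2 / 10.5 = 0.06601 h⁻¹ = 1.584 d⁻¹.
Applying C = C₀e^(−kt): 4.361 × 0.5676 = 2.475 mg/L.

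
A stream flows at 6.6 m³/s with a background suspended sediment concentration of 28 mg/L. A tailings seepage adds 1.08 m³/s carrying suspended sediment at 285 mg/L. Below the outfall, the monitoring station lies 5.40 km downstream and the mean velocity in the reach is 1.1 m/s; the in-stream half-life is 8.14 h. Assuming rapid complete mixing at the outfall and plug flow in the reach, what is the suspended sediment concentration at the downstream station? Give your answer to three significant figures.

57.1 mg/L

After mixing, C = (6.600·28.00 + 1.080·285.0) / 7.680 = 492.6/7.680 = 64.14 mg/L.
Travel time t = 5.40·1000 / 1.1 = 4909 s = 1.364 h.
Half-life 8.14 h → k = ln 2 / 8.14 = 0.08515 h⁻¹ = 2.044 d⁻¹.
Decay over the reach: 64.14·exp(−kt) = 64.14·0.8904 = 57.11 mg/L.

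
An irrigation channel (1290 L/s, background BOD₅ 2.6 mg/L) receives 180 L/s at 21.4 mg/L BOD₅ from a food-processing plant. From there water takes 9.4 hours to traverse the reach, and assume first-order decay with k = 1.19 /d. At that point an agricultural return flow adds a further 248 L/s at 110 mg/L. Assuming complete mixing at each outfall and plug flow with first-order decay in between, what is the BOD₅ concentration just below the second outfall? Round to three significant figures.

Mass balance: C = (1290·2.600 + 180.0·21.40) / 1470 = 7206/1470 = 4.902 mg/L; combined flow 1470 L/s.
Applying C = C₀e^(−kt): 4.902 × 0.6275 = 3.076 mg/L.
Second outfall: C = (1470·3.076 + 248.0·110.0)/1718 = 18.51 mg/L.

18.5 mg/L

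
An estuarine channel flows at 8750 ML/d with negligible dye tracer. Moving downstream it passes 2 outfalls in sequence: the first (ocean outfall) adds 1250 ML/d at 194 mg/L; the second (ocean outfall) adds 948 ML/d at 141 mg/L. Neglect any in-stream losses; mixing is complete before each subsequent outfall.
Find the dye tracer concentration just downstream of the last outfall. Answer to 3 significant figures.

Outfall 1: combined Q = 10000 ML/d; C = (8750·0 + 1250·194.0)/10000 = 24.25 mg/L.
Outfall 2: combined Q = 10950 ML/d; C = (10000·24.25 + 948.0·141.0)/10950 = 34.36 mg/L.

34.4 mg/L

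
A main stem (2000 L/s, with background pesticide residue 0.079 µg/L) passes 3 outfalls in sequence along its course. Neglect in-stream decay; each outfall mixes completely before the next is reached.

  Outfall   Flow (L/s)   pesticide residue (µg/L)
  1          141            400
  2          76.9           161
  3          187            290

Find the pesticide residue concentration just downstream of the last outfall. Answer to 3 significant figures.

Below outfall 1: Q → 2141 L/s, C = (2000·0.07900 + 141.0·400.0)/2141 = 26.42 µg/L.
Below outfall 2: Q → 2218 L/s, C = (2141·26.42 + 76.90·161.0)/2218 = 31.08 µg/L.
Below outfall 3: Q → 2405 L/s, C = (2218·31.08 + 187.0·290.0)/2405 = 51.22 µg/L.

51.2 µg/L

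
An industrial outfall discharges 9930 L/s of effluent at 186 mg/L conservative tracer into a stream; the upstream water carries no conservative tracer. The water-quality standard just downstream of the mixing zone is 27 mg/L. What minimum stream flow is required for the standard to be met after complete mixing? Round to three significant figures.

Set C_mix = 27: (Q·0 + 9930·186.0) / (Q + 9930) = 27
→ Q = 9930·(186.0 − 27)/(27 − 0) = 58480 L/s.

58500 L/s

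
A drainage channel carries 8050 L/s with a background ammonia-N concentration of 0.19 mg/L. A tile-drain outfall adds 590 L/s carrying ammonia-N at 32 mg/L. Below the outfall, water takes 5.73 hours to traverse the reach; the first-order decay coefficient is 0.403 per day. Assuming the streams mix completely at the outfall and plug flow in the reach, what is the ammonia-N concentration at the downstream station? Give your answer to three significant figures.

2.15 mg/L

Mass balance: C = (8050·0.1900 + 590.0·32.00) / 8640 = 20410/8640 = 2.362 mg/L.
Applying C = C₀e^(−kt): 2.362 × 0.9083 = 2.146 mg/L.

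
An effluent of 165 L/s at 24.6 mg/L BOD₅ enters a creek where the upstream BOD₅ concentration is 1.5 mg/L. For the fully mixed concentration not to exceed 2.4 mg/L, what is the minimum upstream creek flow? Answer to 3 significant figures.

Set C_mix = 2.4: (Q·1.500 + 165.0·24.60) / (Q + 165.0) = 2.4
→ Q = 165.0·(24.60 − 2.4)/(2.4 − 1.500) = 4070 L/s.

4070 L/s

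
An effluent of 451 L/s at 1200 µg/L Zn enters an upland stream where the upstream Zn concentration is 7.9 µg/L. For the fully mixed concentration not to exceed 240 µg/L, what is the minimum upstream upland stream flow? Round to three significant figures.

Set C_mix = 240: (Q·7.900 + 451.0·1200) / (Q + 451.0) = 240
→ Q = 451.0·(1200 − 240)/(240 − 7.900) = 1865 L/s.

1870 L/s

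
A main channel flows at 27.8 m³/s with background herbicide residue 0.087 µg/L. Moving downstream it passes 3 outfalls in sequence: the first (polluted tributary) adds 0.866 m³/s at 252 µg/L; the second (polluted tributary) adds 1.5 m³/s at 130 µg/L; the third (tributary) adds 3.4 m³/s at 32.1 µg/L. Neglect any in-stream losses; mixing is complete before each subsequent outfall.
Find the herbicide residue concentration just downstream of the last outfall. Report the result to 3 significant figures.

After outfall 1: Q = 27.80 + 0.8660 = 28.67 m³/s; C = (27.80·0.08700 + 0.8660·252.0)/28.67 = 7.697 µg/L.
After outfall 2: Q = 28.67 + 1.500 = 30.17 m³/s; C = (28.67·7.697 + 1.500·130.0)/30.17 = 13.78 µg/L.
After outfall 3: Q = 30.17 + 3.400 = 33.57 m³/s; C = (30.17·13.78 + 3.400·32.10)/33.57 = 15.63 µg/L.

15.6 µg/L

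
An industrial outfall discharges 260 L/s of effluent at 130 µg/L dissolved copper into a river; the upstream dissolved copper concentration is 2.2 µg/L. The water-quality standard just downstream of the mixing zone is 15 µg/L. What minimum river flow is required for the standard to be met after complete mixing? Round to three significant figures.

2340 L/s

Set C_mix = 15: (Q·2.200 + 260.0·130.0) / (Q + 260.0) = 15
→ Q = 260.0·(130.0 − 15)/(15 − 2.200) = 2336 L/s.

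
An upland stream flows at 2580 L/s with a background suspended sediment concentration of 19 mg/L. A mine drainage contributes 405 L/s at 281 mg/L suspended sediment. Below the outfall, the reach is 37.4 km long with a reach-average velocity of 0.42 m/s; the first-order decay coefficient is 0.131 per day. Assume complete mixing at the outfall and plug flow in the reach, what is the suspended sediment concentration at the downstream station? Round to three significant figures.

Conservation of mass: C = (2580·19.00 + 405.0·281.0) / 2985 = 162800/2985 = 54.55 mg/L.
Travel time t = 37.4·1000 / 0.42 = 89050 s = 24.74 h.
After decay, C = 54.55 × e^(−kt) = 54.55 × 0.8737 = 47.66 mg/L.

47.7 mg/L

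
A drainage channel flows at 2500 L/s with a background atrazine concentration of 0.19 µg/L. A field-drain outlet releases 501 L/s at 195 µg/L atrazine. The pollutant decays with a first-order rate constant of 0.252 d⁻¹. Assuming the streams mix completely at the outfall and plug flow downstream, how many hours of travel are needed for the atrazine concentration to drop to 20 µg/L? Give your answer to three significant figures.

46.9 h

Mass balance: C = (2500·0.1900 + 501.0·195.0) / 3001 = 98170/3001 = 32.71 µg/L.
32.71·exp(−k·t) = 20 → t = ln(32.71/20)/k = 168700 s = 46.86 h.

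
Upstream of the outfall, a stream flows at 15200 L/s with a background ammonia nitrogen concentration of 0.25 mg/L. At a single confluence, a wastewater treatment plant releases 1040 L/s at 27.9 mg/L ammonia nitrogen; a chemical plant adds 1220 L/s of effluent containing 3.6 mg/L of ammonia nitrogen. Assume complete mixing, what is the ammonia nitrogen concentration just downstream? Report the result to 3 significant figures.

Flow-weighted average: C = (15200·0.2500 + 1040·27.90 + 1220·3.600) / 17460 = 37210/17460 = 2.131 mg/L.

2.13 mg/L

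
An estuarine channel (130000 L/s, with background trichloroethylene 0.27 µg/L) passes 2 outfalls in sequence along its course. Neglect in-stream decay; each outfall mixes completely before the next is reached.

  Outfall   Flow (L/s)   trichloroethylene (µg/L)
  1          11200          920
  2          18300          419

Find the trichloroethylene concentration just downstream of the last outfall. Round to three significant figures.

113 µg/L

Outfall 1: combined Q = 141200 L/s; C = (130000·0.2700 + 11200·920.0)/141200 = 73.22 µg/L.
Outfall 2: combined Q = 159500 L/s; C = (141200·73.22 + 18300·419.0)/159500 = 112.9 µg/L.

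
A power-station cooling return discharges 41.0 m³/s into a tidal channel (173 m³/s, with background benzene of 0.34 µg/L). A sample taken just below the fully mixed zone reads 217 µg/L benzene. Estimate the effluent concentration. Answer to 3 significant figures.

Mass balance: 173.0·0.3400 + 41.00·Cₑ = 214.0·217.0
→ Cₑ = (214.0·217.0 − 173.0·0.3400) / 41.00 = 1131 µg/L.

1130 µg/L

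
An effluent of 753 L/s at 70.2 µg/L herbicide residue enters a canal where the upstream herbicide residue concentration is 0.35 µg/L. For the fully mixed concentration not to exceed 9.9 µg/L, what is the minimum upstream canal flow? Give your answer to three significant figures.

Set C_mix = 9.9: (Q·0.3500 + 753.0·70.20) / (Q + 753.0) = 9.9
→ Q = 753.0·(70.20 − 9.9)/(9.9 − 0.3500) = 4755 L/s.

4750 L/s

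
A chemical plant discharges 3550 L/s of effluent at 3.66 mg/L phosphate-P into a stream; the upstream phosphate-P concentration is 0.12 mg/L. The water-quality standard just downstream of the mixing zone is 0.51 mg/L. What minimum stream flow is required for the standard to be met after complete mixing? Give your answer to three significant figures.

28700 L/s

Set C_mix = 0.51: (Q·0.1200 + 3550·3.660) / (Q + 3550) = 0.51
→ Q = 3550·(3.660 − 0.51)/(0.51 − 0.1200) = 28670 L/s.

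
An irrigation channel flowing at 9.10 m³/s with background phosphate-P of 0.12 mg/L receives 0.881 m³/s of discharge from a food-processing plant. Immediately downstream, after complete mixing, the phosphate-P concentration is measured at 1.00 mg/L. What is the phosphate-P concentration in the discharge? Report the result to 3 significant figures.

10.1 mg/L

Mass balance: 9.100·0.1200 + 0.8810·Cₑ = 9.981·1.000
→ Cₑ = (9.981·1.000 − 9.100·0.1200) / 0.8810 = 10.09 mg/L.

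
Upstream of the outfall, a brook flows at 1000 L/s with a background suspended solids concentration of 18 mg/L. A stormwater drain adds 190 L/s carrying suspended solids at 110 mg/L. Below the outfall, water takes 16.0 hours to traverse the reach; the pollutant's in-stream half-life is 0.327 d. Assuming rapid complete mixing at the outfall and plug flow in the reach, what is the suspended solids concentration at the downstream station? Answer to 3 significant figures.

Flow-weighted average: C = (1000·18.00 + 190.0·110.0) / 1190 = 38900/1190 = 32.69 mg/L.
Half-life 0.327 d → k = ln 2 / 0.327 = 2.120 d⁻¹.
After decay, C = 32.69 × e^(−kt) = 32.69 × 0.2434 = 7.956 mg/L.

7.96 mg/L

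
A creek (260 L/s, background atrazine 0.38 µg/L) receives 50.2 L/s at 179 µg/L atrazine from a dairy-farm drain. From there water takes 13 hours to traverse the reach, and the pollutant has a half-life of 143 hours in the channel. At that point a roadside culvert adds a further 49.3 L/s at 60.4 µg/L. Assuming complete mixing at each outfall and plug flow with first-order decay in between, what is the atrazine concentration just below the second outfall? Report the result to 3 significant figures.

Flow-weighted average: C = (260.0·0.3800 + 50.20·179.0) / 310.2 = 9085/310.2 = 29.29 µg/L; combined flow 310.2 L/s.
Half-life 143 h → k = ln 2 / 143 = 0.004847 h⁻¹ = 0.1163 d⁻¹.
After decay, C = 29.29 × e^(−kt) = 29.29 × 0.9389 = 27.50 µg/L.
Second outfall: C = (310.2·27.50 + 49.30·60.40)/359.5 = 32.01 µg/L.

32.0 µg/L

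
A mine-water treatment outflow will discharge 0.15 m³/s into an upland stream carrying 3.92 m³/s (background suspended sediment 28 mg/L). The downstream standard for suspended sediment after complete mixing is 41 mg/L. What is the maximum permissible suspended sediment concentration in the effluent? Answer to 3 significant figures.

381 mg/L

At the limit, (Qr·Cr + Qe·Cₑ)/(Qr + Qe) = 41:
Cₑ = (4.070·41 − 3.920·28.00) / 0.1500 = 380.7 mg/L.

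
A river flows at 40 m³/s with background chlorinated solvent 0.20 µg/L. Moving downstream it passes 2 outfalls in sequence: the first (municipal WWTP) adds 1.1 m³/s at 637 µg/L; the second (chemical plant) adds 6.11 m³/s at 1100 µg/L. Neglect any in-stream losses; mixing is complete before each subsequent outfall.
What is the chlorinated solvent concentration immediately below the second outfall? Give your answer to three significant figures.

157 µg/L

Below outfall 1: Q → 41.10 m³/s, C = (40.00·0.2000 + 1.100·637.0)/41.10 = 17.24 µg/L.
Below outfall 2: Q → 47.21 m³/s, C = (41.10·17.24 + 6.110·1100)/47.21 = 157.4 µg/L.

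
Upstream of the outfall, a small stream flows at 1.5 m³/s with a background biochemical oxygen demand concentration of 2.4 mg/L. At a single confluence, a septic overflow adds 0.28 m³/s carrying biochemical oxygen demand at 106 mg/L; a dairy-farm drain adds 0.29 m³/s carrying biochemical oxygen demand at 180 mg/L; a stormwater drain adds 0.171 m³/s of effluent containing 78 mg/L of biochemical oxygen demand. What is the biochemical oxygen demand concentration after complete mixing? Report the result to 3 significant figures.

Flow-weighted average: C = (1.500·2.400 + 0.2800·106.0 + 0.2900·180.0 + 0.1710·78.00) / 2.241 = 98.82/2.241 = 44.10 mg/L.

44.1 mg/L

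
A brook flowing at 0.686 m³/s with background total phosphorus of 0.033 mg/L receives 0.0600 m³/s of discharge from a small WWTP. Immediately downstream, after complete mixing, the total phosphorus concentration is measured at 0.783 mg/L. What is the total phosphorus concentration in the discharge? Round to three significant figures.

9.36 mg/L

Mass balance: 0.6860·0.03300 + 0.06000·Cₑ = 0.7460·0.7830
→ Cₑ = (0.7460·0.7830 − 0.6860·0.03300) / 0.06000 = 9.358 mg/L.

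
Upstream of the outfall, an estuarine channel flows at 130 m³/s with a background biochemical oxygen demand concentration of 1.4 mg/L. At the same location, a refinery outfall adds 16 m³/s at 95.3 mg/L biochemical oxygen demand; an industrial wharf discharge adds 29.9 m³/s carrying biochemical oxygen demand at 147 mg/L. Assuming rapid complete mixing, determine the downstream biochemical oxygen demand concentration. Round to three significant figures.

34.7 mg/L

Conservation of mass: C = (130.0·1.400 + 16.00·95.30 + 29.90·147.0) / 175.9 = 6102/175.9 = 34.69 mg/L.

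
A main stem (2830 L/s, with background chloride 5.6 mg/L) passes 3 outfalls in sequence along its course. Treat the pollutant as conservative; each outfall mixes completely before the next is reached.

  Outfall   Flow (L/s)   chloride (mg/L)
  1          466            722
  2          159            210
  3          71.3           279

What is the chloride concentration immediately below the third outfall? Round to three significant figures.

115 mg/L

After outfall 1: Q = 2830 + 466.0 = 3296 L/s; C = (2830·5.600 + 466.0·722.0)/3296 = 106.9 mg/L.
After outfall 2: Q = 3296 + 159.0 = 3455 L/s; C = (3296·106.9 + 159.0·210.0)/3455 = 111.6 mg/L.
After outfall 3: Q = 3455 + 71.30 = 3526 L/s; C = (3455·111.6 + 71.30·279.0)/3526 = 115.0 mg/L.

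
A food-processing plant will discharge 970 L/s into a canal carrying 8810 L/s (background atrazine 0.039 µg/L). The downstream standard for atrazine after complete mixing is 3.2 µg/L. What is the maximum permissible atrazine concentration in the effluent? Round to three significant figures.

At the limit, (Qr·Cr + Qe·Cₑ)/(Qr + Qe) = 3.2:
Cₑ = (9780·3.2 − 8810·0.03900) / 970.0 = 31.91 µg/L.

31.9 µg/L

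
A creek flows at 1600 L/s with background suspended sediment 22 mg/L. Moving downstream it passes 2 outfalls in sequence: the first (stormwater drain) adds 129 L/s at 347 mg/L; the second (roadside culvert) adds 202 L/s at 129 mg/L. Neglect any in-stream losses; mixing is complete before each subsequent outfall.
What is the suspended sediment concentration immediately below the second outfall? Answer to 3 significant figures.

54.9 mg/L

Outfall 1: combined Q = 1729 L/s; C = (1600·22.00 + 129.0·347.0)/1729 = 46.25 mg/L.
Outfall 2: combined Q = 1931 L/s; C = (1729·46.25 + 202.0·129.0)/1931 = 54.90 mg/L.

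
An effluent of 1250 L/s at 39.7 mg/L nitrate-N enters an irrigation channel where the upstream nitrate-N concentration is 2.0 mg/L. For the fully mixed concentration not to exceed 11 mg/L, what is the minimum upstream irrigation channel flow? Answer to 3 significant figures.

3990 L/s

Set C_mix = 11: (Q·2.000 + 1250·39.70) / (Q + 1250) = 11
→ Q = 1250·(39.70 − 11)/(11 − 2.000) = 3986 L/s.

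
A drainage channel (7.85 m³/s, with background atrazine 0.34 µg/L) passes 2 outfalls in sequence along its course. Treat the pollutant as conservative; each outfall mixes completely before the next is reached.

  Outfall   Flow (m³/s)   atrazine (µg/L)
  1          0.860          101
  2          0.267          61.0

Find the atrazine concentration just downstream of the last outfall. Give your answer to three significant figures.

Outfall 1: combined Q = 8.710 m³/s; C = (7.850·0.3400 + 0.8600·101.0)/8.710 = 10.28 µg/L.
Outfall 2: combined Q = 8.977 m³/s; C = (8.710·10.28 + 0.2670·61.00)/8.977 = 11.79 µg/L.

11.8 µg/L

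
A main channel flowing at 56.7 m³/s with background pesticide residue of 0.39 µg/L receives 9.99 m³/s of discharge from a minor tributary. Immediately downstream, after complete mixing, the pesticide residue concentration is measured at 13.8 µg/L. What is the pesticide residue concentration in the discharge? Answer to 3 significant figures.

89.9 µg/L

Mass balance: 56.70·0.3900 + 9.990·Cₑ = 66.69·13.80
→ Cₑ = (66.69·13.80 − 56.70·0.3900) / 9.990 = 89.91 µg/L.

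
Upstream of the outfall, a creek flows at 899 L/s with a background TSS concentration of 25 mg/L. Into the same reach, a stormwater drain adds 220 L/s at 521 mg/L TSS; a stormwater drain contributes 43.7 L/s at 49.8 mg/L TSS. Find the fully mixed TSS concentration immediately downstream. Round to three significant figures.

Mass balance: C = (899.0·25.00 + 220.0·521.0 + 43.70·49.80) / 1163 = 139300/1163 = 119.8 mg/L.

120 mg/L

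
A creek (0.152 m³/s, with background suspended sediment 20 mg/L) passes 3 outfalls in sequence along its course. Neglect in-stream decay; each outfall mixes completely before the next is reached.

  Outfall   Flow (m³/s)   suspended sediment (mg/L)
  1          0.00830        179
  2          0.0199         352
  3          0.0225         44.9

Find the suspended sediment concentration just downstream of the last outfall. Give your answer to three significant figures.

61.9 mg/L

Outfall 1: combined Q = 0.1603 m³/s; C = (0.1520·20.00 + 0.008300·179.0)/0.1603 = 28.23 mg/L.
Outfall 2: combined Q = 0.1802 m³/s; C = (0.1603·28.23 + 0.01990·352.0)/0.1802 = 63.99 mg/L.
Outfall 3: combined Q = 0.2027 m³/s; C = (0.1802·63.99 + 0.02250·44.90)/0.2027 = 61.87 mg/L.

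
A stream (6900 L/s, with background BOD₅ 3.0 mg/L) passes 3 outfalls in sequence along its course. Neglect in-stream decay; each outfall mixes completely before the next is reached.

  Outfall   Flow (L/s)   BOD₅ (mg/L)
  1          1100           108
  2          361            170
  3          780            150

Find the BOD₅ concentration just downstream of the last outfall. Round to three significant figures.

34.8 mg/L

Outfall 1: combined Q = 8000 L/s; C = (6900·3.000 + 1100·108.0)/8000 = 17.44 mg/L.
Outfall 2: combined Q = 8361 L/s; C = (8000·17.44 + 361.0·170.0)/8361 = 24.02 mg/L.
Outfall 3: combined Q = 9141 L/s; C = (8361·24.02 + 780.0·150.0)/9141 = 34.77 mg/L.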